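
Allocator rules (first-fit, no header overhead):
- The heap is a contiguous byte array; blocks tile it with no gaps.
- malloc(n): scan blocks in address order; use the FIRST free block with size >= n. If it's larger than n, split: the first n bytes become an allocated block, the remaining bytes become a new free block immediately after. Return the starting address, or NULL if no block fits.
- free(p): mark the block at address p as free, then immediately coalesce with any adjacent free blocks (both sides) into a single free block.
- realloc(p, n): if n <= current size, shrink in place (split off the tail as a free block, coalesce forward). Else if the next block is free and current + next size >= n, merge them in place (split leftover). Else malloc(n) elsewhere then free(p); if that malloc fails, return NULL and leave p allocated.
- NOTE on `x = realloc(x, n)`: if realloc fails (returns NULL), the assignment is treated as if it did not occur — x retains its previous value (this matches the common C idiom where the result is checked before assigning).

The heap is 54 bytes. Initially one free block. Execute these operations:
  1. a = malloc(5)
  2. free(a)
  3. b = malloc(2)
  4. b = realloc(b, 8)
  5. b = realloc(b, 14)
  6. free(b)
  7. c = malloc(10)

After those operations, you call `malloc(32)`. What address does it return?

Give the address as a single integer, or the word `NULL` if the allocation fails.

Answer: 10

Derivation:
Op 1: a = malloc(5) -> a = 0; heap: [0-4 ALLOC][5-53 FREE]
Op 2: free(a) -> (freed a); heap: [0-53 FREE]
Op 3: b = malloc(2) -> b = 0; heap: [0-1 ALLOC][2-53 FREE]
Op 4: b = realloc(b, 8) -> b = 0; heap: [0-7 ALLOC][8-53 FREE]
Op 5: b = realloc(b, 14) -> b = 0; heap: [0-13 ALLOC][14-53 FREE]
Op 6: free(b) -> (freed b); heap: [0-53 FREE]
Op 7: c = malloc(10) -> c = 0; heap: [0-9 ALLOC][10-53 FREE]
malloc(32): first-fit scan over [0-9 ALLOC][10-53 FREE] -> 10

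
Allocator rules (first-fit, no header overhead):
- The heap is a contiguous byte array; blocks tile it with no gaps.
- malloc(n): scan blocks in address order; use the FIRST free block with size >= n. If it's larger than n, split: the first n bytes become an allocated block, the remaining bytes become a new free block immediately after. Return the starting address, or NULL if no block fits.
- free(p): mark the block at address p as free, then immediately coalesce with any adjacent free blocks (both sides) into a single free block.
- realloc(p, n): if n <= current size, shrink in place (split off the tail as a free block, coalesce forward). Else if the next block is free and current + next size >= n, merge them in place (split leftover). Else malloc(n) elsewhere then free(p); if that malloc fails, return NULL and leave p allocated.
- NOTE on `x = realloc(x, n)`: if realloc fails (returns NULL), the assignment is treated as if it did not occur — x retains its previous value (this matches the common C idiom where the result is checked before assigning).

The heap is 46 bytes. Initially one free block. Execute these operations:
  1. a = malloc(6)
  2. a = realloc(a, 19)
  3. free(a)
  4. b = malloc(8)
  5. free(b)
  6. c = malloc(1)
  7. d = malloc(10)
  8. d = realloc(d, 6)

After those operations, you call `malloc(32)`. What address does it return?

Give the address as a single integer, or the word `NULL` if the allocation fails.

Answer: 7

Derivation:
Op 1: a = malloc(6) -> a = 0; heap: [0-5 ALLOC][6-45 FREE]
Op 2: a = realloc(a, 19) -> a = 0; heap: [0-18 ALLOC][19-45 FREE]
Op 3: free(a) -> (freed a); heap: [0-45 FREE]
Op 4: b = malloc(8) -> b = 0; heap: [0-7 ALLOC][8-45 FREE]
Op 5: free(b) -> (freed b); heap: [0-45 FREE]
Op 6: c = malloc(1) -> c = 0; heap: [0-0 ALLOC][1-45 FREE]
Op 7: d = malloc(10) -> d = 1; heap: [0-0 ALLOC][1-10 ALLOC][11-45 FREE]
Op 8: d = realloc(d, 6) -> d = 1; heap: [0-0 ALLOC][1-6 ALLOC][7-45 FREE]
malloc(32): first-fit scan over [0-0 ALLOC][1-6 ALLOC][7-45 FREE] -> 7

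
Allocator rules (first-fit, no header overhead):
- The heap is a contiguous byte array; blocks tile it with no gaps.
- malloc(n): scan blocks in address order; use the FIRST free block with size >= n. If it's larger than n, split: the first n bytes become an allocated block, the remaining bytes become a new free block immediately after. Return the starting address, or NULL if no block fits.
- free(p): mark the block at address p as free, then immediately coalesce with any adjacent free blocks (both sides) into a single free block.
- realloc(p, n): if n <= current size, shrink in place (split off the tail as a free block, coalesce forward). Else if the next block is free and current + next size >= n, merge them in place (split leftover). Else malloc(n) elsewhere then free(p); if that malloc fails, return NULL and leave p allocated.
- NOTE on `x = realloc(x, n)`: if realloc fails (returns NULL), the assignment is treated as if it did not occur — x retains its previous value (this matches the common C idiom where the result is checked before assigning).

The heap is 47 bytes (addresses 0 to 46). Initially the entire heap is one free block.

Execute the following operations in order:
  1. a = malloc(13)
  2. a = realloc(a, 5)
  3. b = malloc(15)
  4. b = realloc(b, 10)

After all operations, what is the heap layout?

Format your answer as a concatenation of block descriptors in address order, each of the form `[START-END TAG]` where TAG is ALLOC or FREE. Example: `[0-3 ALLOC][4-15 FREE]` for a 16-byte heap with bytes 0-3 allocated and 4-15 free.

Op 1: a = malloc(13) -> a = 0; heap: [0-12 ALLOC][13-46 FREE]
Op 2: a = realloc(a, 5) -> a = 0; heap: [0-4 ALLOC][5-46 FREE]
Op 3: b = malloc(15) -> b = 5; heap: [0-4 ALLOC][5-19 ALLOC][20-46 FREE]
Op 4: b = realloc(b, 10) -> b = 5; heap: [0-4 ALLOC][5-14 ALLOC][15-46 FREE]

Answer: [0-4 ALLOC][5-14 ALLOC][15-46 FREE]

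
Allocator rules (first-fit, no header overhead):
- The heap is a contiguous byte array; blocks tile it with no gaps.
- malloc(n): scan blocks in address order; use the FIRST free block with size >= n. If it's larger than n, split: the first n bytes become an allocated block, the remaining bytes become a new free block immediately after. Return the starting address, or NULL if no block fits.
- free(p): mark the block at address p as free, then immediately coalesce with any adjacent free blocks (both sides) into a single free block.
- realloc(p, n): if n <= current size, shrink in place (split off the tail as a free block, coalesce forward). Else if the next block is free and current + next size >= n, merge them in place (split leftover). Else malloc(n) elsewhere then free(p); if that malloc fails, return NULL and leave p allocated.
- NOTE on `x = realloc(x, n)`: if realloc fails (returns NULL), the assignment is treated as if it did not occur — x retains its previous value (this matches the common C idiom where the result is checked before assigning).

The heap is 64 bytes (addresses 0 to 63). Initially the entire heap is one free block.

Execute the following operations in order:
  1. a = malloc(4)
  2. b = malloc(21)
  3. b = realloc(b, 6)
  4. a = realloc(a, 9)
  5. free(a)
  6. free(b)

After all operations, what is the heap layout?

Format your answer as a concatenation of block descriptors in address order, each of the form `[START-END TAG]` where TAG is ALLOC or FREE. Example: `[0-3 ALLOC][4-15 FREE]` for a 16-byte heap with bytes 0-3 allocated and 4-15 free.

Op 1: a = malloc(4) -> a = 0; heap: [0-3 ALLOC][4-63 FREE]
Op 2: b = malloc(21) -> b = 4; heap: [0-3 ALLOC][4-24 ALLOC][25-63 FREE]
Op 3: b = realloc(b, 6) -> b = 4; heap: [0-3 ALLOC][4-9 ALLOC][10-63 FREE]
Op 4: a = realloc(a, 9) -> a = 10; heap: [0-3 FREE][4-9 ALLOC][10-18 ALLOC][19-63 FREE]
Op 5: free(a) -> (freed a); heap: [0-3 FREE][4-9 ALLOC][10-63 FREE]
Op 6: free(b) -> (freed b); heap: [0-63 FREE]

Answer: [0-63 FREE]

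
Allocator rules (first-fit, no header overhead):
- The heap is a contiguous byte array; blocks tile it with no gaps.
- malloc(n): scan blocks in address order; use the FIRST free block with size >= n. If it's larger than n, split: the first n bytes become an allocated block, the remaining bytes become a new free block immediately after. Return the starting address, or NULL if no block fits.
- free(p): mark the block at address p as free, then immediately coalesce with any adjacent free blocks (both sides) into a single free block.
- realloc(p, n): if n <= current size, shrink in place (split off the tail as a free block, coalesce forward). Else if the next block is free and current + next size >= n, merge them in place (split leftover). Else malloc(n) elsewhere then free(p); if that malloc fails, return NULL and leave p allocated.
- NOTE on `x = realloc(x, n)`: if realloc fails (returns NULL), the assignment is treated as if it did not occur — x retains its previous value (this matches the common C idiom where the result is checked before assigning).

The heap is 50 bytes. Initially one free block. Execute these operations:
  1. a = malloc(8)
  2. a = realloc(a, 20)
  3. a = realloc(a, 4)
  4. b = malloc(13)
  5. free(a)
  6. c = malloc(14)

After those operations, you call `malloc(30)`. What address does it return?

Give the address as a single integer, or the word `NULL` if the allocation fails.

Answer: NULL

Derivation:
Op 1: a = malloc(8) -> a = 0; heap: [0-7 ALLOC][8-49 FREE]
Op 2: a = realloc(a, 20) -> a = 0; heap: [0-19 ALLOC][20-49 FREE]
Op 3: a = realloc(a, 4) -> a = 0; heap: [0-3 ALLOC][4-49 FREE]
Op 4: b = malloc(13) -> b = 4; heap: [0-3 ALLOC][4-16 ALLOC][17-49 FREE]
Op 5: free(a) -> (freed a); heap: [0-3 FREE][4-16 ALLOC][17-49 FREE]
Op 6: c = malloc(14) -> c = 17; heap: [0-3 FREE][4-16 ALLOC][17-30 ALLOC][31-49 FREE]
malloc(30): first-fit scan over [0-3 FREE][4-16 ALLOC][17-30 ALLOC][31-49 FREE] -> NULL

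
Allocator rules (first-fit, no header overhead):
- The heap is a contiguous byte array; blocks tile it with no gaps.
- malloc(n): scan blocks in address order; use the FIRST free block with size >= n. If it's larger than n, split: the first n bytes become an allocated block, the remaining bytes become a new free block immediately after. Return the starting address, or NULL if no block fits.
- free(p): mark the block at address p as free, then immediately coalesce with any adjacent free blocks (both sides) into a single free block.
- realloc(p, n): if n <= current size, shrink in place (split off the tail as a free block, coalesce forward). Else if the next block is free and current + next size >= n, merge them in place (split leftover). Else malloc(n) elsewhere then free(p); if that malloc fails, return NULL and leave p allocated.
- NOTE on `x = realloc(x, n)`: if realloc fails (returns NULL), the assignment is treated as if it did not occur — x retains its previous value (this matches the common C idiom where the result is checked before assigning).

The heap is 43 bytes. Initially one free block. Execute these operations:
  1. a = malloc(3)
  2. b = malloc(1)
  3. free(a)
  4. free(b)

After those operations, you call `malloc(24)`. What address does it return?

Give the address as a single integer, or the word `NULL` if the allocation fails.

Op 1: a = malloc(3) -> a = 0; heap: [0-2 ALLOC][3-42 FREE]
Op 2: b = malloc(1) -> b = 3; heap: [0-2 ALLOC][3-3 ALLOC][4-42 FREE]
Op 3: free(a) -> (freed a); heap: [0-2 FREE][3-3 ALLOC][4-42 FREE]
Op 4: free(b) -> (freed b); heap: [0-42 FREE]
malloc(24): first-fit scan over [0-42 FREE] -> 0

Answer: 0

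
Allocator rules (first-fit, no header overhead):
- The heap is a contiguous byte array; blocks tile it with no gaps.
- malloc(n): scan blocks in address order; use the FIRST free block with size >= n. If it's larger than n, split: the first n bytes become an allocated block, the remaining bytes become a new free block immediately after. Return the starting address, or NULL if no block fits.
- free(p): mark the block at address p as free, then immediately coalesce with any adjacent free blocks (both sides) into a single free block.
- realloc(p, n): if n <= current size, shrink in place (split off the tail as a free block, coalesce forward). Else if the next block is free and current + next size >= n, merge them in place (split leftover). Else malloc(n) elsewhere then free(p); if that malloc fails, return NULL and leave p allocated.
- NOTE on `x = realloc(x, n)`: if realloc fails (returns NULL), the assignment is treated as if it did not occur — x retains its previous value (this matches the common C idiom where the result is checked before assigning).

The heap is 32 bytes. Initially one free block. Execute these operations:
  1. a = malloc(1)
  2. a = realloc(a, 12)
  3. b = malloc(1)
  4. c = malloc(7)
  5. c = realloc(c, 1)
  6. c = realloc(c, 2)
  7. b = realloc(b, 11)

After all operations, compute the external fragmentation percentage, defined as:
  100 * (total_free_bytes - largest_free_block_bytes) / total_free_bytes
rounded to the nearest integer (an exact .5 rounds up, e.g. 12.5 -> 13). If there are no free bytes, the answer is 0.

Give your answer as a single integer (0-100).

Op 1: a = malloc(1) -> a = 0; heap: [0-0 ALLOC][1-31 FREE]
Op 2: a = realloc(a, 12) -> a = 0; heap: [0-11 ALLOC][12-31 FREE]
Op 3: b = malloc(1) -> b = 12; heap: [0-11 ALLOC][12-12 ALLOC][13-31 FREE]
Op 4: c = malloc(7) -> c = 13; heap: [0-11 ALLOC][12-12 ALLOC][13-19 ALLOC][20-31 FREE]
Op 5: c = realloc(c, 1) -> c = 13; heap: [0-11 ALLOC][12-12 ALLOC][13-13 ALLOC][14-31 FREE]
Op 6: c = realloc(c, 2) -> c = 13; heap: [0-11 ALLOC][12-12 ALLOC][13-14 ALLOC][15-31 FREE]
Op 7: b = realloc(b, 11) -> b = 15; heap: [0-11 ALLOC][12-12 FREE][13-14 ALLOC][15-25 ALLOC][26-31 FREE]
Free blocks: [1 6] total_free=7 largest=6 -> 100*(7-6)/7 = 100/7 ≈ 14.286 -> rounds to 14

Answer: 14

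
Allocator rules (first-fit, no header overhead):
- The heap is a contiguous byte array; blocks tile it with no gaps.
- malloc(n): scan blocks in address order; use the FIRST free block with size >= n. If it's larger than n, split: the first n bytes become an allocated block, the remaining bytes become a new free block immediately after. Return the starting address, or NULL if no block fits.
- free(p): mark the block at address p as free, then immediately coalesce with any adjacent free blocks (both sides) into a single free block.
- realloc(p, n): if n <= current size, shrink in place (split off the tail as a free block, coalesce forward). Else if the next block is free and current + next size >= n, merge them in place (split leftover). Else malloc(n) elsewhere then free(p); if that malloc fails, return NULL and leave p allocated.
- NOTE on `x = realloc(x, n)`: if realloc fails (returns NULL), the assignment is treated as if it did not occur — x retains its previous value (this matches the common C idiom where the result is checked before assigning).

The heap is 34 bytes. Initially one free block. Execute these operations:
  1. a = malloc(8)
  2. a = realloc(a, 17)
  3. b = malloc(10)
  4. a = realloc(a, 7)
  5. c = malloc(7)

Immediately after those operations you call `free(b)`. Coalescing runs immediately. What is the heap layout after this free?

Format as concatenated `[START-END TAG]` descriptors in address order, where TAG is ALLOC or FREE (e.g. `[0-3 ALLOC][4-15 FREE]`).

Op 1: a = malloc(8) -> a = 0; heap: [0-7 ALLOC][8-33 FREE]
Op 2: a = realloc(a, 17) -> a = 0; heap: [0-16 ALLOC][17-33 FREE]
Op 3: b = malloc(10) -> b = 17; heap: [0-16 ALLOC][17-26 ALLOC][27-33 FREE]
Op 4: a = realloc(a, 7) -> a = 0; heap: [0-6 ALLOC][7-16 FREE][17-26 ALLOC][27-33 FREE]
Op 5: c = malloc(7) -> c = 7; heap: [0-6 ALLOC][7-13 ALLOC][14-16 FREE][17-26 ALLOC][27-33 FREE]
free(b): b = 17 -> block [17-26 ALLOC]; mark free, coalesce with adjacent free neighbors -> [0-6 ALLOC][7-13 ALLOC][14-33 FREE]

Answer: [0-6 ALLOC][7-13 ALLOC][14-33 FREE]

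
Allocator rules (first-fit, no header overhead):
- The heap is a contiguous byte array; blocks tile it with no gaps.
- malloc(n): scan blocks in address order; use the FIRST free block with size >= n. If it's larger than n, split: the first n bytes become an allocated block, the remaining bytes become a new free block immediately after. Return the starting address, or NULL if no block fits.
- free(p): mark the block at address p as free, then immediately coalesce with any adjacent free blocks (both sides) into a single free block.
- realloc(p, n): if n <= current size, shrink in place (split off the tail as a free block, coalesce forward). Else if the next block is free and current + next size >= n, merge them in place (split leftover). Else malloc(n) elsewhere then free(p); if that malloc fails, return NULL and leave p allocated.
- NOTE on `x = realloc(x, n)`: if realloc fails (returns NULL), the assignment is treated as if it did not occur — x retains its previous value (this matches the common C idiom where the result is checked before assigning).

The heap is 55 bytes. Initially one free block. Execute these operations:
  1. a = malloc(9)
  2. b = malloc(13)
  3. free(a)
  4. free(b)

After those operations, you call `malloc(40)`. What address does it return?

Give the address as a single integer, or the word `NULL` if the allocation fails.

Answer: 0

Derivation:
Op 1: a = malloc(9) -> a = 0; heap: [0-8 ALLOC][9-54 FREE]
Op 2: b = malloc(13) -> b = 9; heap: [0-8 ALLOC][9-21 ALLOC][22-54 FREE]
Op 3: free(a) -> (freed a); heap: [0-8 FREE][9-21 ALLOC][22-54 FREE]
Op 4: free(b) -> (freed b); heap: [0-54 FREE]
malloc(40): first-fit scan over [0-54 FREE] -> 0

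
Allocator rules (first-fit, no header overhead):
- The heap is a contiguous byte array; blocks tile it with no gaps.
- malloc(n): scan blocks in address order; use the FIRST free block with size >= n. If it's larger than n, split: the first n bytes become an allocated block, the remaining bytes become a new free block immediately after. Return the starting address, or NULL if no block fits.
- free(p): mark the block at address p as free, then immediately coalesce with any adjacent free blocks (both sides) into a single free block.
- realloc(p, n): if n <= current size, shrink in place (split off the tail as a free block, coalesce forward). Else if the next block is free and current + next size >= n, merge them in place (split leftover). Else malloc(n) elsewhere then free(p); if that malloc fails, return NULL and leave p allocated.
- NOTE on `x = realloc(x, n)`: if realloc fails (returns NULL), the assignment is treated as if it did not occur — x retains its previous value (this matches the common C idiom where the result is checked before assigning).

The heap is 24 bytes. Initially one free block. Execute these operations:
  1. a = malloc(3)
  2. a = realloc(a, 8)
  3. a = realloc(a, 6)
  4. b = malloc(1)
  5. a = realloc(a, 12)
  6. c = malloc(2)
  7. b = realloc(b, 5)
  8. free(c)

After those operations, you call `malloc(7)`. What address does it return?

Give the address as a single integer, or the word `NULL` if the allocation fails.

Answer: 0

Derivation:
Op 1: a = malloc(3) -> a = 0; heap: [0-2 ALLOC][3-23 FREE]
Op 2: a = realloc(a, 8) -> a = 0; heap: [0-7 ALLOC][8-23 FREE]
Op 3: a = realloc(a, 6) -> a = 0; heap: [0-5 ALLOC][6-23 FREE]
Op 4: b = malloc(1) -> b = 6; heap: [0-5 ALLOC][6-6 ALLOC][7-23 FREE]
Op 5: a = realloc(a, 12) -> a = 7; heap: [0-5 FREE][6-6 ALLOC][7-18 ALLOC][19-23 FREE]
Op 6: c = malloc(2) -> c = 0; heap: [0-1 ALLOC][2-5 FREE][6-6 ALLOC][7-18 ALLOC][19-23 FREE]
Op 7: b = realloc(b, 5) -> b = 19; heap: [0-1 ALLOC][2-6 FREE][7-18 ALLOC][19-23 ALLOC]
Op 8: free(c) -> (freed c); heap: [0-6 FREE][7-18 ALLOC][19-23 ALLOC]
malloc(7): first-fit scan over [0-6 FREE][7-18 ALLOC][19-23 ALLOC] -> 0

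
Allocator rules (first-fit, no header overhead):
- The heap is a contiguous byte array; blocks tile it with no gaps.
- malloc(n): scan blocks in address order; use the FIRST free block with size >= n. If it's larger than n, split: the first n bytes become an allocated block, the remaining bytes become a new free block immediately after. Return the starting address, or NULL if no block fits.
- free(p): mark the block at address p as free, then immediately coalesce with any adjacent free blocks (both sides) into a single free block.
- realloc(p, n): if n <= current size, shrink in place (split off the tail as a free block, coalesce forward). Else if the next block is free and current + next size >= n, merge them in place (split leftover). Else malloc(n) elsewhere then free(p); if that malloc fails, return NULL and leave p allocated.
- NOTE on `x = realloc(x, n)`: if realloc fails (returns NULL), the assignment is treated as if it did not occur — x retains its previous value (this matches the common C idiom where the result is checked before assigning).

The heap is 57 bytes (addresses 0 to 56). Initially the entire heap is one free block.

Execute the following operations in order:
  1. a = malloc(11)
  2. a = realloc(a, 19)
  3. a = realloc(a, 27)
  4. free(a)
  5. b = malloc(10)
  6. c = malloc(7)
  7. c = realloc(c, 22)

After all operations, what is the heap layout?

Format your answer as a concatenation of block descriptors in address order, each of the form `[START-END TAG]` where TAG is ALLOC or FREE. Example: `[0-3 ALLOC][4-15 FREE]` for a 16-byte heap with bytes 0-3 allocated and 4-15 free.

Op 1: a = malloc(11) -> a = 0; heap: [0-10 ALLOC][11-56 FREE]
Op 2: a = realloc(a, 19) -> a = 0; heap: [0-18 ALLOC][19-56 FREE]
Op 3: a = realloc(a, 27) -> a = 0; heap: [0-26 ALLOC][27-56 FREE]
Op 4: free(a) -> (freed a); heap: [0-56 FREE]
Op 5: b = malloc(10) -> b = 0; heap: [0-9 ALLOC][10-56 FREE]
Op 6: c = malloc(7) -> c = 10; heap: [0-9 ALLOC][10-16 ALLOC][17-56 FREE]
Op 7: c = realloc(c, 22) -> c = 10; heap: [0-9 ALLOC][10-31 ALLOC][32-56 FREE]

Answer: [0-9 ALLOC][10-31 ALLOC][32-56 FREE]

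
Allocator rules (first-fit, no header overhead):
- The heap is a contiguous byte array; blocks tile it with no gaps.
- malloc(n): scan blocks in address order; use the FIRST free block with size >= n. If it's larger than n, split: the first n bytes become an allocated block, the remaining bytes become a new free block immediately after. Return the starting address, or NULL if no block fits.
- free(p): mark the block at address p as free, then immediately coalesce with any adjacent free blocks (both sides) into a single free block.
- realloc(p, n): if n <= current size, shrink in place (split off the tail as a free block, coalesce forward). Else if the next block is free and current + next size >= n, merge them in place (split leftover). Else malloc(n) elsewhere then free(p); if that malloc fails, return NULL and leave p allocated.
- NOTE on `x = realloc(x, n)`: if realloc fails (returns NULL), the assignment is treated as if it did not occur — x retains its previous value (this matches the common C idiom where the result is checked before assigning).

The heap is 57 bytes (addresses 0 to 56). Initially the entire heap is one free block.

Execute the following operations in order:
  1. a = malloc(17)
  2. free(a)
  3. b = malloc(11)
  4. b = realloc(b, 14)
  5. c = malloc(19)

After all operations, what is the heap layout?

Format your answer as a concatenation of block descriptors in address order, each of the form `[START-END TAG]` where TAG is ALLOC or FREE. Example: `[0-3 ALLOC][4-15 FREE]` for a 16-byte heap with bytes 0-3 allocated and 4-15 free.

Answer: [0-13 ALLOC][14-32 ALLOC][33-56 FREE]

Derivation:
Op 1: a = malloc(17) -> a = 0; heap: [0-16 ALLOC][17-56 FREE]
Op 2: free(a) -> (freed a); heap: [0-56 FREE]
Op 3: b = malloc(11) -> b = 0; heap: [0-10 ALLOC][11-56 FREE]
Op 4: b = realloc(b, 14) -> b = 0; heap: [0-13 ALLOC][14-56 FREE]
Op 5: c = malloc(19) -> c = 14; heap: [0-13 ALLOC][14-32 ALLOC][33-56 FREE]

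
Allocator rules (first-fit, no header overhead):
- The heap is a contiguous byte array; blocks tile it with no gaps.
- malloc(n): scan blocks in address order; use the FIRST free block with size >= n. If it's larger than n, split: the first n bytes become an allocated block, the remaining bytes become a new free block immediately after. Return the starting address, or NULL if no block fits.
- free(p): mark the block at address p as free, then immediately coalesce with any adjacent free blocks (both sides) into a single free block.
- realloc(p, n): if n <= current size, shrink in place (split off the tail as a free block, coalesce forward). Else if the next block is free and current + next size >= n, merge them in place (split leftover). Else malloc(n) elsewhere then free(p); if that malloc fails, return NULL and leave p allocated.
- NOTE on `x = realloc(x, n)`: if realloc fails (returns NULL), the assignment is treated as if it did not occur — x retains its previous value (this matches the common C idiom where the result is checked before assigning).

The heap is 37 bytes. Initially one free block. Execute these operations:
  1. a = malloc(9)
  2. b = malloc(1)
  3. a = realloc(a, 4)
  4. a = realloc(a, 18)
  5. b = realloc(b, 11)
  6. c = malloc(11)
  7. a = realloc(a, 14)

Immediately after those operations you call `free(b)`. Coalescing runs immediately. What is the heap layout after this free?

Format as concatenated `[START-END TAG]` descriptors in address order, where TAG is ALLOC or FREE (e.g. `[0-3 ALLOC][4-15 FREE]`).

Answer: [0-9 FREE][10-23 ALLOC][24-36 FREE]

Derivation:
Op 1: a = malloc(9) -> a = 0; heap: [0-8 ALLOC][9-36 FREE]
Op 2: b = malloc(1) -> b = 9; heap: [0-8 ALLOC][9-9 ALLOC][10-36 FREE]
Op 3: a = realloc(a, 4) -> a = 0; heap: [0-3 ALLOC][4-8 FREE][9-9 ALLOC][10-36 FREE]
Op 4: a = realloc(a, 18) -> a = 10; heap: [0-8 FREE][9-9 ALLOC][10-27 ALLOC][28-36 FREE]
Op 5: b = realloc(b, 11) -> NULL (b unchanged); heap: [0-8 FREE][9-9 ALLOC][10-27 ALLOC][28-36 FREE]
Op 6: c = malloc(11) -> c = NULL; heap: [0-8 FREE][9-9 ALLOC][10-27 ALLOC][28-36 FREE]
Op 7: a = realloc(a, 14) -> a = 10; heap: [0-8 FREE][9-9 ALLOC][10-23 ALLOC][24-36 FREE]
free(b): b = 9 -> block [9-9 ALLOC]; mark free, coalesce with adjacent free neighbors -> [0-9 FREE][10-23 ALLOC][24-36 FREE]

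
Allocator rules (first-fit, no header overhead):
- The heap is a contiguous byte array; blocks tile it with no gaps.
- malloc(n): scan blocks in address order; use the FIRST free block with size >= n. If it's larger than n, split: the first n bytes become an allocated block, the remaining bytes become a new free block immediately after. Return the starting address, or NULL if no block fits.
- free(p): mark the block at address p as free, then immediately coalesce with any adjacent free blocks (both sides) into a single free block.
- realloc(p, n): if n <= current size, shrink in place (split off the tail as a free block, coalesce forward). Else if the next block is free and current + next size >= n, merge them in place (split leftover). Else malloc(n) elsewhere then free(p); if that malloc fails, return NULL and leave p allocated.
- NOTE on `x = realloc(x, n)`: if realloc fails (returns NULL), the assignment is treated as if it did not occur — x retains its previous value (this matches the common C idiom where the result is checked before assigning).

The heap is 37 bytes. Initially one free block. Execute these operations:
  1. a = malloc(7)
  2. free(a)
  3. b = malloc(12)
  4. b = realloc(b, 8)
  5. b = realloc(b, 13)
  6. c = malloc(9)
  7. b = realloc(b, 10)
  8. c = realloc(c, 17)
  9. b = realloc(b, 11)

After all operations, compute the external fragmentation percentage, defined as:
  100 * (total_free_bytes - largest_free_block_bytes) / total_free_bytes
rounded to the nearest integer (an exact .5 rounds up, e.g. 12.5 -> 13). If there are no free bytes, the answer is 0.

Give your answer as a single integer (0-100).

Op 1: a = malloc(7) -> a = 0; heap: [0-6 ALLOC][7-36 FREE]
Op 2: free(a) -> (freed a); heap: [0-36 FREE]
Op 3: b = malloc(12) -> b = 0; heap: [0-11 ALLOC][12-36 FREE]
Op 4: b = realloc(b, 8) -> b = 0; heap: [0-7 ALLOC][8-36 FREE]
Op 5: b = realloc(b, 13) -> b = 0; heap: [0-12 ALLOC][13-36 FREE]
Op 6: c = malloc(9) -> c = 13; heap: [0-12 ALLOC][13-21 ALLOC][22-36 FREE]
Op 7: b = realloc(b, 10) -> b = 0; heap: [0-9 ALLOC][10-12 FREE][13-21 ALLOC][22-36 FREE]
Op 8: c = realloc(c, 17) -> c = 13; heap: [0-9 ALLOC][10-12 FREE][13-29 ALLOC][30-36 FREE]
Op 9: b = realloc(b, 11) -> b = 0; heap: [0-10 ALLOC][11-12 FREE][13-29 ALLOC][30-36 FREE]
Free blocks: [2 7] total_free=9 largest=7 -> 100*(9-7)/9 = 200/9 ≈ 22.222 -> rounds to 22

Answer: 22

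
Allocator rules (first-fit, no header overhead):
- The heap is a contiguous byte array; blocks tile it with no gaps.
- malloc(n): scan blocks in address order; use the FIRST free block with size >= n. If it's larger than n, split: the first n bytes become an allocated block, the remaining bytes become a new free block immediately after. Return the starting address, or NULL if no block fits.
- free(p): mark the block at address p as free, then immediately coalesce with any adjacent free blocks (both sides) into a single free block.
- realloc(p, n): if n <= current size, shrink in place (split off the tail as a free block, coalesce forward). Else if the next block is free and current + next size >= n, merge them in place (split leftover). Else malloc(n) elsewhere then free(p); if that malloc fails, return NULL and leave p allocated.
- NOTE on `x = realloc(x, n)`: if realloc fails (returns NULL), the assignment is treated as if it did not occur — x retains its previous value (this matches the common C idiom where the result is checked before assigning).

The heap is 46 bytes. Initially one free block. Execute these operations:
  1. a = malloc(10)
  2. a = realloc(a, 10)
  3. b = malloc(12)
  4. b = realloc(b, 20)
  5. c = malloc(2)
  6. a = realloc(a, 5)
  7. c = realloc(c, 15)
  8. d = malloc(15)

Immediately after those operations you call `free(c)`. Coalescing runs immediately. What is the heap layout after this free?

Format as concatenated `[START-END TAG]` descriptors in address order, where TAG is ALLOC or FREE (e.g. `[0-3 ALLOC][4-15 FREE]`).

Answer: [0-4 ALLOC][5-9 FREE][10-29 ALLOC][30-45 FREE]

Derivation:
Op 1: a = malloc(10) -> a = 0; heap: [0-9 ALLOC][10-45 FREE]
Op 2: a = realloc(a, 10) -> a = 0; heap: [0-9 ALLOC][10-45 FREE]
Op 3: b = malloc(12) -> b = 10; heap: [0-9 ALLOC][10-21 ALLOC][22-45 FREE]
Op 4: b = realloc(b, 20) -> b = 10; heap: [0-9 ALLOC][10-29 ALLOC][30-45 FREE]
Op 5: c = malloc(2) -> c = 30; heap: [0-9 ALLOC][10-29 ALLOC][30-31 ALLOC][32-45 FREE]
Op 6: a = realloc(a, 5) -> a = 0; heap: [0-4 ALLOC][5-9 FREE][10-29 ALLOC][30-31 ALLOC][32-45 FREE]
Op 7: c = realloc(c, 15) -> c = 30; heap: [0-4 ALLOC][5-9 FREE][10-29 ALLOC][30-44 ALLOC][45-45 FREE]
Op 8: d = malloc(15) -> d = NULL; heap: [0-4 ALLOC][5-9 FREE][10-29 ALLOC][30-44 ALLOC][45-45 FREE]
free(c): c = 30 -> block [30-44 ALLOC]; mark free, coalesce with adjacent free neighbors -> [0-4 ALLOC][5-9 FREE][10-29 ALLOC][30-45 FREE]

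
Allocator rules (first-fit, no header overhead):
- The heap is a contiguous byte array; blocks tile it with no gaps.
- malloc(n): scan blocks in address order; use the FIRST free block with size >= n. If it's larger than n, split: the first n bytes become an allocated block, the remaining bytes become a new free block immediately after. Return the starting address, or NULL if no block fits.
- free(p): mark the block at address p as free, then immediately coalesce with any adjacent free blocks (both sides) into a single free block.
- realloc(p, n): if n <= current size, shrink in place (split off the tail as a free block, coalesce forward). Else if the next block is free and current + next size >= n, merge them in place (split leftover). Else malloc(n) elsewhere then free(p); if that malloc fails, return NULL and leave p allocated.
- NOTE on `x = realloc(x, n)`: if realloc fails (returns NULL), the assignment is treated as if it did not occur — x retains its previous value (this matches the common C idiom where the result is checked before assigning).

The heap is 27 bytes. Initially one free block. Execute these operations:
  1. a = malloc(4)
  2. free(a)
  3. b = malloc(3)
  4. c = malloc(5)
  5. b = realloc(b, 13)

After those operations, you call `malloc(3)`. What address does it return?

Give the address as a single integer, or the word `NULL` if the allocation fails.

Op 1: a = malloc(4) -> a = 0; heap: [0-3 ALLOC][4-26 FREE]
Op 2: free(a) -> (freed a); heap: [0-26 FREE]
Op 3: b = malloc(3) -> b = 0; heap: [0-2 ALLOC][3-26 FREE]
Op 4: c = malloc(5) -> c = 3; heap: [0-2 ALLOC][3-7 ALLOC][8-26 FREE]
Op 5: b = realloc(b, 13) -> b = 8; heap: [0-2 FREE][3-7 ALLOC][8-20 ALLOC][21-26 FREE]
malloc(3): first-fit scan over [0-2 FREE][3-7 ALLOC][8-20 ALLOC][21-26 FREE] -> 0

Answer: 0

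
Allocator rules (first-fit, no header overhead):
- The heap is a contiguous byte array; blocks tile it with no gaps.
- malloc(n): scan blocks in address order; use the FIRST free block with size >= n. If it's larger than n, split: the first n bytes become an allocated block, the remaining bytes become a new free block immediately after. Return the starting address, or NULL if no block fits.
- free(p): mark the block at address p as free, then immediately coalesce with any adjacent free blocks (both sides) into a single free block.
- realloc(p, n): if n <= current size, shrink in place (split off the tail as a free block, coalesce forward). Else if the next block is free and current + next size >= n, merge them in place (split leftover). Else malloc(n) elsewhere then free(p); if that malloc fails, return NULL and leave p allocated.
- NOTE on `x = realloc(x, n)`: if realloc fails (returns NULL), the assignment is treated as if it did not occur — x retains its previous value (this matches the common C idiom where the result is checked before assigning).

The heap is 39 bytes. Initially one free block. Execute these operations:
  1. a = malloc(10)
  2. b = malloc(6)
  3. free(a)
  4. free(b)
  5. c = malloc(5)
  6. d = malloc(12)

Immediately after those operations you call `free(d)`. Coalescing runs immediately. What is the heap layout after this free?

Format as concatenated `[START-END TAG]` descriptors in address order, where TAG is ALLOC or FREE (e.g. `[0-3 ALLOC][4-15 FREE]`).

Answer: [0-4 ALLOC][5-38 FREE]

Derivation:
Op 1: a = malloc(10) -> a = 0; heap: [0-9 ALLOC][10-38 FREE]
Op 2: b = malloc(6) -> b = 10; heap: [0-9 ALLOC][10-15 ALLOC][16-38 FREE]
Op 3: free(a) -> (freed a); heap: [0-9 FREE][10-15 ALLOC][16-38 FREE]
Op 4: free(b) -> (freed b); heap: [0-38 FREE]
Op 5: c = malloc(5) -> c = 0; heap: [0-4 ALLOC][5-38 FREE]
Op 6: d = malloc(12) -> d = 5; heap: [0-4 ALLOC][5-16 ALLOC][17-38 FREE]
free(d): d = 5 -> block [5-16 ALLOC]; mark free, coalesce with adjacent free neighbors -> [0-4 ALLOC][5-38 FREE]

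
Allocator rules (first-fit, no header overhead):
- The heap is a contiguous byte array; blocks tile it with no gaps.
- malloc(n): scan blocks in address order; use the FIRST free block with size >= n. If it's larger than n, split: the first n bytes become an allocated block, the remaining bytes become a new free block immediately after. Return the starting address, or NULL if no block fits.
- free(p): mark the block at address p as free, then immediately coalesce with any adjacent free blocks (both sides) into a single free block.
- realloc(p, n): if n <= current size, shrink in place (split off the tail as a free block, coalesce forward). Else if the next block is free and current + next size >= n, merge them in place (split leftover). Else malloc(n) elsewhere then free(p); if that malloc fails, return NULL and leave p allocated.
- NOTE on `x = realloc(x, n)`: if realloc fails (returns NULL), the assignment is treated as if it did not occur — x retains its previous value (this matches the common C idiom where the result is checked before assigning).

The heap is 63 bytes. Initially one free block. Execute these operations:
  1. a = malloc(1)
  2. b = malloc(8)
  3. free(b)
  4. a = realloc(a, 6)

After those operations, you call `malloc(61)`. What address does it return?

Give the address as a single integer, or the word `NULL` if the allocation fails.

Answer: NULL

Derivation:
Op 1: a = malloc(1) -> a = 0; heap: [0-0 ALLOC][1-62 FREE]
Op 2: b = malloc(8) -> b = 1; heap: [0-0 ALLOC][1-8 ALLOC][9-62 FREE]
Op 3: free(b) -> (freed b); heap: [0-0 ALLOC][1-62 FREE]
Op 4: a = realloc(a, 6) -> a = 0; heap: [0-5 ALLOC][6-62 FREE]
malloc(61): first-fit scan over [0-5 ALLOC][6-62 FREE] -> NULL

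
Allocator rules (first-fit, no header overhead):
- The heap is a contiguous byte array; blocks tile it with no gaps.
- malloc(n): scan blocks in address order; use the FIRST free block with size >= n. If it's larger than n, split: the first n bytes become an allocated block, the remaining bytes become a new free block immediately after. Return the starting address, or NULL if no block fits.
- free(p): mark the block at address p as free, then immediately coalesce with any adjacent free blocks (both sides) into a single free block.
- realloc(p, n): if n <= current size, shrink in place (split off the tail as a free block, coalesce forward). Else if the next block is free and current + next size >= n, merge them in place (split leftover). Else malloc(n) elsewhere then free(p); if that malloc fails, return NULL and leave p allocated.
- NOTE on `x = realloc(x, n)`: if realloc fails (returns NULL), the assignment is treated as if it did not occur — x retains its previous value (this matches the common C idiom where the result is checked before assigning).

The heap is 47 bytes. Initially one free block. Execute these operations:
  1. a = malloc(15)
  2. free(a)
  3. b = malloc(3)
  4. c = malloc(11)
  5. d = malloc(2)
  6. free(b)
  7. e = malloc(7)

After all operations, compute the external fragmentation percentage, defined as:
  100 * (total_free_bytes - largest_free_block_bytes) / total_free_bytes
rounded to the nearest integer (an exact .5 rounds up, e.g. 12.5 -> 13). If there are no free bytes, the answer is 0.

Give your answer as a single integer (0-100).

Op 1: a = malloc(15) -> a = 0; heap: [0-14 ALLOC][15-46 FREE]
Op 2: free(a) -> (freed a); heap: [0-46 FREE]
Op 3: b = malloc(3) -> b = 0; heap: [0-2 ALLOC][3-46 FREE]
Op 4: c = malloc(11) -> c = 3; heap: [0-2 ALLOC][3-13 ALLOC][14-46 FREE]
Op 5: d = malloc(2) -> d = 14; heap: [0-2 ALLOC][3-13 ALLOC][14-15 ALLOC][16-46 FREE]
Op 6: free(b) -> (freed b); heap: [0-2 FREE][3-13 ALLOC][14-15 ALLOC][16-46 FREE]
Op 7: e = malloc(7) -> e = 16; heap: [0-2 FREE][3-13 ALLOC][14-15 ALLOC][16-22 ALLOC][23-46 FREE]
Free blocks: [3 24] total_free=27 largest=24 -> 100*(27-24)/27 = 300/27 ≈ 11.111 -> rounds to 11

Answer: 11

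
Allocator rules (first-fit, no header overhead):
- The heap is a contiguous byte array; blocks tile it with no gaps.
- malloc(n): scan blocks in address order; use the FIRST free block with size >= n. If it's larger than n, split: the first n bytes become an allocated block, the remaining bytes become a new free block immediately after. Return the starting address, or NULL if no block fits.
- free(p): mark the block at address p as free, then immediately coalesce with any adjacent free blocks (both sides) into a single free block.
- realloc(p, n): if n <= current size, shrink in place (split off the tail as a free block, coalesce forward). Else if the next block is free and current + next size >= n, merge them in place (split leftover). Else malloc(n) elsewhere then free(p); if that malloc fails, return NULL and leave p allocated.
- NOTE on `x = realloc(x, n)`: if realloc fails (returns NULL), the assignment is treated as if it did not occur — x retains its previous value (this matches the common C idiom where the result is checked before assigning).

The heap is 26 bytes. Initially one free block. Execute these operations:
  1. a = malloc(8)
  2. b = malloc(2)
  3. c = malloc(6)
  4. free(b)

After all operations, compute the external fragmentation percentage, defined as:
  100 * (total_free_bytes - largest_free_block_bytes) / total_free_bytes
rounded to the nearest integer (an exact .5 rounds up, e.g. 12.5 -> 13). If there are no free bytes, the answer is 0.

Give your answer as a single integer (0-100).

Answer: 17

Derivation:
Op 1: a = malloc(8) -> a = 0; heap: [0-7 ALLOC][8-25 FREE]
Op 2: b = malloc(2) -> b = 8; heap: [0-7 ALLOC][8-9 ALLOC][10-25 FREE]
Op 3: c = malloc(6) -> c = 10; heap: [0-7 ALLOC][8-9 ALLOC][10-15 ALLOC][16-25 FREE]
Op 4: free(b) -> (freed b); heap: [0-7 ALLOC][8-9 FREE][10-15 ALLOC][16-25 FREE]
Free blocks: [2 10] total_free=12 largest=10 -> 100*(12-10)/12 = 200/12 ≈ 16.667 -> rounds to 17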